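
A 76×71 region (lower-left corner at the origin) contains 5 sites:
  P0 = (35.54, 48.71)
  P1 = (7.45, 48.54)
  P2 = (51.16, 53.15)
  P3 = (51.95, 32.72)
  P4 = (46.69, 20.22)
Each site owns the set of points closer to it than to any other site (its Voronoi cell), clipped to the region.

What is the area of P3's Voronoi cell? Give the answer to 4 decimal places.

Area of P3's cell: 731.7404

1. box [0,76]×[0,71]: [(0, 0) (76, 0) (76, 71) (0, 71)]
2. ⊥bis P3·P0 via (43.745,40.715): [(4.0721, 0) (76, 0) (76, 71) (73.2549, 71)]  |A|=2650.8934
3. ⊥bis P3·P1 via (29.7,40.63): [(21.6799, 18.0703) (15.2558, 0) (76, 0) (76, 71) (73.2549, 71)]  |A|=2549.8464
4. ⊥bis P3·P2 via (51.555,42.935): [(45.6871, 42.7081) (21.6799, 18.0703) (15.2558, 0) (76, 0) (76, 43.8803)]  |A|=2099.9748
5. ⊥bis P3·P4 via (49.32,26.47): [(45.6871, 42.7081) (35.5221, 32.2761) (76, 15.2431) (76, 43.8803)]  |A|=731.7404
6. canonical 4-gon: [(45.6871, 42.7081) (35.5221, 32.2761) (76, 15.2431) (76, 43.8803)]
7. shoelace: 731.7404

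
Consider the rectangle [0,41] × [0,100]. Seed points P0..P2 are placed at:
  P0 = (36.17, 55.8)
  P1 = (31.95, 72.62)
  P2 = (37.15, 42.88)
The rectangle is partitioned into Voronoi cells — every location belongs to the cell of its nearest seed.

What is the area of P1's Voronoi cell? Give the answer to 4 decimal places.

Area of P1's cell: 1606.8758

1. box [0,41]×[0,100]: [(0, 0) (41, 0) (41, 100) (0, 100)]
2. ⊥bis P1·P0 via (34.06,64.21): [(0, 55.6646) (41, 65.9512) (41, 100) (0, 100)]  |A|=1606.8758
3. ⊥bis P1·P2 via (34.55,57.75): [(0, 55.6646) (41, 65.9512) (41, 100) (0, 100)]  |A|=1606.8758
4. canonical 4-gon: [(0, 55.6646) (41, 65.9512) (41, 100) (0, 100)]
5. shoelace: 1606.8758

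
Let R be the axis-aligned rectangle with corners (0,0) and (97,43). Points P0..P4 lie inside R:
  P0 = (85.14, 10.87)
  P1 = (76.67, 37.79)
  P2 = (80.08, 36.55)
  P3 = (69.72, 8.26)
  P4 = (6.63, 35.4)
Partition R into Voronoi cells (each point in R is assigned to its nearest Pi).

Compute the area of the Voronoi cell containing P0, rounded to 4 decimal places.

Area of P0's cell: 488.1261

1. box [0,97]×[0,43]: [(0, 0) (97, 0) (97, 43) (0, 43)]
2. ⊥bis P0·P1 via (80.905,24.33): [(3.5775, 0) (97, 0) (97, 29.3941)]  |A|=1373.033
3. ⊥bis P0·P2 via (82.61,23.71): [(72.7758, 21.7723) (3.5775, 0) (97, 0) (97, 26.5454)]  |A|=1338.5299
4. ⊥bis P0·P3 via (77.43,9.565): [(75.2803, 22.2657) (79.049, 0) (97, 0) (97, 26.5454)]  |A|=488.1261
5. ⊥bis P0·P4 via (45.885,23.135): [(75.2803, 22.2657) (79.049, 0) (97, 0) (97, 26.5454)]  |A|=488.1261
6. canonical 4-gon: [(75.2803, 22.2657) (79.049, 0) (97, 0) (97, 26.5454)]
7. shoelace: 488.1261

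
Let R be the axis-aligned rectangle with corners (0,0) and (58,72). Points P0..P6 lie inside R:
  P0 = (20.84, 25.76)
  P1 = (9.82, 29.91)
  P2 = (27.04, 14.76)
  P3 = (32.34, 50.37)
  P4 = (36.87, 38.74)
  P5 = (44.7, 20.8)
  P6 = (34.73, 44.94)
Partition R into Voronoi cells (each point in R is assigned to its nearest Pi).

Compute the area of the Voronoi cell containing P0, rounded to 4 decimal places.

1. box [0,58]×[0,72]: [(0, 0) (58, 0) (58, 72) (0, 72)]
2. ⊥bis P0·P1 via (15.33,27.835): [(4.8477, 0) (58, 0) (58, 72) (31.962, 72)]  |A|=2850.8514
3. ⊥bis P0·P2 via (23.94,20.26): [(9.3887, 12.0584) (58, 39.4575) (58, 72) (31.962, 72)]  |A|=1571.3475
4. ⊥bis P0·P3 via (26.59,38.065): [(20.291, 41.0085) (9.3887, 12.0584) (42.412, 30.6715)]  |A|=376.5519
5. ⊥bis P0·P4 via (28.855,32.25): [(22.659, 39.9019) (20.291, 41.0085) (9.3887, 12.0584) (33.981, 25.9195)]  |A|=290.7074
6. ⊥bis P0·P5 via (32.77,23.28): [(33.454, 26.5703) (22.659, 39.9019) (20.291, 41.0085) (9.3887, 12.0584) (33.2308, 25.4966)]  |A|=290.3519
7. ⊥bis P0·P6 via (27.785,35.35): [(33.454, 26.5703) (24.303, 37.8717) (20.2225, 40.8267) (9.3887, 12.0584) (33.2308, 25.4966)]  |A|=288.3856
8. canonical 5-gon: [(33.454, 26.5703) (24.303, 37.8717) (20.2225, 40.8267) (9.3887, 12.0584) (33.2308, 25.4966)]
9. shoelace: 288.3856

Area of P0's cell: 288.3856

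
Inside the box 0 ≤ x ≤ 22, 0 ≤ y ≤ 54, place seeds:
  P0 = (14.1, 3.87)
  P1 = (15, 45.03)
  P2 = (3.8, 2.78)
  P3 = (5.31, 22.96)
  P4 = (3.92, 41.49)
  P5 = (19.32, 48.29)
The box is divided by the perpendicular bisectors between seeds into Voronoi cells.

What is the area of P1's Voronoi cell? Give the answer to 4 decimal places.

Area of P1's cell: 213.6921

1. box [0,22]×[0,54]: [(0, 0) (22, 0) (22, 54) (0, 54)]
2. ⊥bis P1·P0 via (14.55,24.45): [(0, 24.7681) (22, 24.2871) (22, 54) (0, 54)]  |A|=648.3923
3. ⊥bis P1·P2 via (9.4,23.905): [(0, 26.3968) (6.6963, 24.6217) (22, 24.2871) (22, 54) (0, 54)]  |A|=642.9392
4. ⊥bis P1·P3 via (10.155,33.995): [(0, 38.4536) (22, 28.7944) (22, 54) (0, 54)]  |A|=448.2721
5. ⊥bis P1·P4 via (9.46,43.26): [(12.7897, 32.8382) (22, 28.7944) (22, 54) (6.0286, 54)]  |A|=285.0671
6. ⊥bis P1·P5 via (17.16,46.66): [(12.7897, 32.8382) (22, 28.7944) (22, 40.2463) (11.621, 54) (6.0286, 54)]  |A|=213.6921
7. canonical 5-gon: [(12.7897, 32.8382) (22, 28.7944) (22, 40.2463) (11.621, 54) (6.0286, 54)]
8. shoelace: 213.6921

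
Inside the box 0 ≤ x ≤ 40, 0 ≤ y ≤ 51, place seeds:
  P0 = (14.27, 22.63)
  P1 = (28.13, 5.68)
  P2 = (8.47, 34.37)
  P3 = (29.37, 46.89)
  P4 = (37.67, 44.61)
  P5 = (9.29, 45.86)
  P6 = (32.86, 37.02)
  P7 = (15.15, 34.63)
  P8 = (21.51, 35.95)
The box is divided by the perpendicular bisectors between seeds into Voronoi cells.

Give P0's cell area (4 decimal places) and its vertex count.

1. box [0,40]×[0,51]: [(0, 0) (40, 0) (40, 51) (0, 51)]
2. ⊥bis P0·P1 via (21.2,14.155): [(0, 0) (3.8892, 0) (40, 29.5277) (40, 51) (0, 51)]  |A|=1506.8652
3. ⊥bis P0·P2 via (11.37,28.5): [(0, 22.8828) (0, 0) (3.8892, 0) (40, 29.5277) (40, 42.6443)]  |A|=777.407
4. ⊥bis P0·P3 via (21.82,34.76): [(22.8028, 34.1483) (0, 22.8828) (0, 0) (3.8892, 0) (35.7758, 26.0736)]  |A|=625.1635
5. ⊥bis P0·P4 via (25.97,33.62): [(29.2335, 30.1457) (22.8028, 34.1483) (0, 22.8828) (0, 0) (3.8892, 0) (34.2389, 24.8169)]  |A|=617.9236
6. ⊥bis P0·P5 via (11.78,34.245): [(29.2335, 30.1457) (22.8028, 34.1483) (0, 22.8828) (0, 0) (3.8892, 0) (34.2389, 24.8169)]  |A|=617.9236
7. ⊥bis P0·P6 via (23.565,29.825): [(20.9334, 33.2247) (0, 22.8828) (0, 0) (3.8892, 0) (30.0764, 21.4132)]  |A|=556.6609
8. ⊥bis P0·P7 via (14.71,28.63): [(25.0786, 27.8696) (12.0308, 28.8265) (0, 22.8828) (0, 0) (3.8892, 0) (30.0764, 21.4132)]  |A|=523.7084
9. ⊥bis P0·P8 via (17.89,29.29): [(28.4019, 23.5763) (19.7896, 28.2575) (12.0308, 28.8265) (0, 22.8828) (0, 0) (3.8892, 0) (30.0764, 21.4132)]  |A|=512.9991
10. canonical 7-gon: [(28.4019, 23.5763) (19.7896, 28.2575) (12.0308, 28.8265) (0, 22.8828) (0, 0) (3.8892, 0) (30.0764, 21.4132)]
11. shoelace: 512.9991

Area of P0's cell: 512.9991 (7 vertices)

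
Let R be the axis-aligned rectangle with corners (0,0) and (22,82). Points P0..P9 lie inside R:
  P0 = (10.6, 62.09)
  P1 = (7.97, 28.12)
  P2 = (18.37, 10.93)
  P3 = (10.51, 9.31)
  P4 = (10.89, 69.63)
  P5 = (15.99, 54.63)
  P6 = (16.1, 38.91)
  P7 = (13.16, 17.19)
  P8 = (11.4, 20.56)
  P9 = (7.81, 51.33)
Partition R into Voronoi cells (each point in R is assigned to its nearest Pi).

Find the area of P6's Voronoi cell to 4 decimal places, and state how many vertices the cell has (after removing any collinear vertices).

1. box [0,22]×[0,82]: [(0, 0) (22, 0) (22, 82) (0, 82)]
2. ⊥bis P6·P0 via (13.35,50.5): [(0, 47.3324) (0, 0) (22, 0) (22, 52.5524)]  |A|=1098.733
3. ⊥bis P6·P1 via (12.035,33.515): [(0, 47.3324) (0, 42.5831) (22, 26.0066) (22, 52.5524)]  |A|=344.2463
4. ⊥bis P6·P2 via (17.235,24.92): [(0, 47.3324) (0, 42.5831) (22, 26.0066) (22, 52.5524)]  |A|=344.2463
5. ⊥bis P6·P3 via (13.305,24.11): [(0, 47.3324) (0, 42.5831) (22, 26.0066) (22, 52.5524)]  |A|=344.2463
6. ⊥bis P6·P4 via (13.495,54.27): [(0, 47.3324) (0, 42.5831) (22, 26.0066) (22, 52.5524)]  |A|=344.2463
7. ⊥bis P6·P5 via (16.045,46.77): [(0, 46.6577) (0, 42.5831) (22, 26.0066) (22, 46.8117)]  |A|=273.6767
8. ⊥bis P6·P7 via (14.63,28.05): [(0, 46.6577) (0, 42.5831) (20.3081, 27.2814) (22, 27.0524) (22, 46.8117)]  |A|=272.792
9. ⊥bis P6·P8 via (13.75,29.735): [(0, 46.6577) (0, 42.5831) (18.7521, 28.4538) (22, 27.6219) (22, 46.8117)]  |A|=271.0536
10. ⊥bis P6·P9 via (11.955,45.12): [(14.4099, 46.7586) (3.8303, 39.697) (18.7521, 28.4538) (22, 27.6219) (22, 46.8117)]  |A|=212.9054
11. canonical 5-gon: [(14.4099, 46.7586) (3.8303, 39.697) (18.7521, 28.4538) (22, 27.6219) (22, 46.8117)]
12. shoelace: 212.9054

Area of P6's cell: 212.9054 (5 vertices)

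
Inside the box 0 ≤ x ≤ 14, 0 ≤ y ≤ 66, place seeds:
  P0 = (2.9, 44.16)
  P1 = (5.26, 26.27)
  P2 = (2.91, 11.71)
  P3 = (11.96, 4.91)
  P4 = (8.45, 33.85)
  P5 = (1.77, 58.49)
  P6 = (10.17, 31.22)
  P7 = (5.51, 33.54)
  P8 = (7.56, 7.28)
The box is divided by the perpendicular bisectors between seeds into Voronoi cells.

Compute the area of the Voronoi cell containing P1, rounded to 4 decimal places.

Area of P1's cell: 132.1473

1. box [0,14]×[0,66]: [(0, 0) (14, 0) (14, 66) (0, 66)]
2. ⊥bis P1·P0 via (4.08,35.215): [(0, 34.6768) (0, 0) (14, 0) (14, 36.5236)]  |A|=498.4028
3. ⊥bis P1·P2 via (4.085,18.99): [(0, 34.6768) (0, 19.6493) (14, 17.3897) (14, 36.5236)]  |A|=239.1296
4. ⊥bis P1·P3 via (8.61,15.59): [(0, 34.6768) (0, 19.6493) (14, 17.3897) (14, 36.5236)]  |A|=239.1296
5. ⊥bis P1·P4 via (6.855,30.06): [(0, 32.9449) (0, 19.6493) (14, 17.3897) (14, 27.0531)]  |A|=160.7125
6. ⊥bis P1·P5 via (3.515,42.38): [(0, 32.9449) (0, 19.6493) (14, 17.3897) (14, 27.0531)]  |A|=160.7125
7. ⊥bis P1·P6 via (7.715,28.745): [(6.0461, 30.4004) (0, 32.9449) (0, 19.6493) (14, 17.3897) (14, 22.5108)]  |A|=142.648
8. ⊥bis P1·P7 via (5.385,29.905): [(6.5872, 29.8637) (0, 30.0902) (0, 19.6493) (14, 17.3897) (14, 22.5108)]  |A|=132.3115
9. ⊥bis P1·P8 via (6.41,16.775): [(6.5872, 29.8637) (0, 30.0902) (0, 19.6493) (12.922, 17.5637) (14, 17.6943) (14, 22.5108)]  |A|=132.1473
10. canonical 6-gon: [(6.5872, 29.8637) (0, 30.0902) (0, 19.6493) (12.922, 17.5637) (14, 17.6943) (14, 22.5108)]
11. shoelace: 132.1473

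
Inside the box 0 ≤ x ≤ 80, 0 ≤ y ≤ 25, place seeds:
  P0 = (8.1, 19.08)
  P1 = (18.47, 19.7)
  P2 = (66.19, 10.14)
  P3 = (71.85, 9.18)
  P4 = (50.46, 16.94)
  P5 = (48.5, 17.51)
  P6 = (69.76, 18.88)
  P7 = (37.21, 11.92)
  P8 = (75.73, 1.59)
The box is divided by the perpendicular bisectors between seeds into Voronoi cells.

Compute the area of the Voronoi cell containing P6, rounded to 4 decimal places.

Area of P6's cell: 195.1118

1. box [0,80]×[0,25]: [(0, 0) (80, 0) (80, 25) (0, 25)]
2. ⊥bis P6·P0 via (38.93,18.98): [(38.8684, 0) (80, 0) (80, 25) (38.9495, 25)]  |A|=1027.2755
3. ⊥bis P6·P1 via (44.115,19.29): [(43.8066, 0) (80, 0) (80, 25) (44.2063, 25)]  |A|=899.8389
4. ⊥bis P6·P2 via (67.975,14.51): [(44.1939, 24.2238) (80, 9.5982) (80, 25) (44.2063, 25)]  |A|=289.6312
5. ⊥bis P6·P3 via (70.805,14.03): [(44.1939, 24.2238) (69.7216, 13.7966) (80, 16.0112) (80, 25) (44.2063, 25)]  |A|=256.6735
6. ⊥bis P6·P4 via (60.11,17.91): [(60.1296, 17.7146) (69.7216, 13.7966) (80, 16.0112) (80, 25) (59.3973, 25)]  |A|=195.1118
7. ⊥bis P6·P5 via (59.13,18.195): [(60.1296, 17.7146) (69.7216, 13.7966) (80, 16.0112) (80, 25) (59.3973, 25)]  |A|=195.1118
8. ⊥bis P6·P7 via (53.485,15.4): [(60.1296, 17.7146) (69.7216, 13.7966) (80, 16.0112) (80, 25) (59.3973, 25)]  |A|=195.1118
9. ⊥bis P6·P8 via (72.745,10.235): [(60.1296, 17.7146) (69.7216, 13.7966) (80, 16.0112) (80, 25) (59.3973, 25)]  |A|=195.1118
10. canonical 5-gon: [(60.1296, 17.7146) (69.7216, 13.7966) (80, 16.0112) (80, 25) (59.3973, 25)]
11. shoelace: 195.1118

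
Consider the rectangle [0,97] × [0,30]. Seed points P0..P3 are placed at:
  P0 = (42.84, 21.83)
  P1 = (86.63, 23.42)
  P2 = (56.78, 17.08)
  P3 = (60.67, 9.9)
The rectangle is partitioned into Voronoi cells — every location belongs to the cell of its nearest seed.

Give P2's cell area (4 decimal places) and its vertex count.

1. box [0,97]×[0,30]: [(0, 0) (97, 0) (97, 30) (0, 30)]
2. ⊥bis P2·P0 via (49.81,19.455): [(43.1808, 0) (97, 0) (97, 30) (53.4032, 30)]  |A|=1461.2407
3. ⊥bis P2·P1 via (71.705,20.25): [(43.1808, 0) (76.006, 0) (69.6341, 30) (53.4032, 30)]  |A|=735.843
4. ⊥bis P2·P3 via (58.725,13.49): [(45.2988, 6.2159) (71.6531, 20.4942) (69.6341, 30) (53.4032, 30)]  |A|=332.6919
5. canonical 4-gon: [(45.2988, 6.2159) (71.6531, 20.4942) (69.6341, 30) (53.4032, 30)]
6. shoelace: 332.6919

Area of P2's cell: 332.6919 (4 vertices)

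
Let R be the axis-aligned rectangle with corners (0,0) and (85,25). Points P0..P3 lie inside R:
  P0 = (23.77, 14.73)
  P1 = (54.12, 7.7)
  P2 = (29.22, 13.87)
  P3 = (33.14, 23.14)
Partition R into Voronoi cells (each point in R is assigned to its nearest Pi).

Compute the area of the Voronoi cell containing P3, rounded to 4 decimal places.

1. box [0,85]×[0,25]: [(0, 0) (85, 0) (85, 25) (0, 25)]
2. ⊥bis P3·P0 via (28.455,18.935): [(45.45, 0) (85, 0) (85, 25) (23.0114, 25)]  |A|=1269.2324
3. ⊥bis P3·P1 via (43.63,15.42): [(38.2145, 8.0614) (50.6803, 25) (23.0114, 25)]  |A|=234.336
4. ⊥bis P3·P2 via (31.18,18.505): [(27.4101, 20.0992) (42.4066, 13.7576) (50.6803, 25) (23.0114, 25)]  |A|=178.3324
5. canonical 4-gon: [(27.4101, 20.0992) (42.4066, 13.7576) (50.6803, 25) (23.0114, 25)]
6. shoelace: 178.3324

Area of P3's cell: 178.3324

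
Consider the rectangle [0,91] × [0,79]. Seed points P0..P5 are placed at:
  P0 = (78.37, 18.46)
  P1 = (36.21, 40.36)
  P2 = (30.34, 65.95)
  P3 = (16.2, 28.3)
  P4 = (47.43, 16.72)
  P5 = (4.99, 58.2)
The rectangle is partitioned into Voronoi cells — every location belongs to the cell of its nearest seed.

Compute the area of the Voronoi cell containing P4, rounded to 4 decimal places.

Area of P4's cell: 1059.1096

1. box [0,91]×[0,79]: [(0, 0) (91, 0) (91, 79) (0, 79)]
2. ⊥bis P4·P0 via (62.9,17.59): [(0, 0) (63.8892, 0) (59.4464, 79) (0, 79)]  |A|=4871.7584
3. ⊥bis P4·P1 via (41.82,28.54): [(0, 8.6914) (0, 0) (63.8892, 0) (61.7522, 38.0002)]  |A|=1482.2585
4. ⊥bis P4·P2 via (38.885,41.335): [(0, 8.6914) (0, 0) (63.8892, 0) (61.7522, 38.0002)]  |A|=1482.2585
5. ⊥bis P4·P3 via (31.815,22.51): [(32.3916, 24.0651) (23.4684, 0) (63.8892, 0) (61.7522, 38.0002)]  |A|=1059.1096
6. ⊥bis P4·P5 via (26.21,37.46): [(32.3916, 24.0651) (23.4684, 0) (63.8892, 0) (61.7522, 38.0002)]  |A|=1059.1096
7. canonical 4-gon: [(32.3916, 24.0651) (23.4684, 0) (63.8892, 0) (61.7522, 38.0002)]
8. shoelace: 1059.1096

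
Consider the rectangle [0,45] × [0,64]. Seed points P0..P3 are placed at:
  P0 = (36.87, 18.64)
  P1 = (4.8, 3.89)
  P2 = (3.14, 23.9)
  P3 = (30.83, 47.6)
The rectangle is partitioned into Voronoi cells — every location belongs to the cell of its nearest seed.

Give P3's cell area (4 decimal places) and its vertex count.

Area of P3's cell: 1179.3732 (5 vertices)

1. box [0,45]×[0,64]: [(0, 0) (45, 0) (45, 64) (0, 64)]
2. ⊥bis P3·P0 via (33.85,33.12): [(0, 26.0601) (45, 35.4455) (45, 64) (0, 64)]  |A|=1496.1238
3. ⊥bis P3·P1 via (17.815,25.745): [(0, 36.3541) (12.8022, 28.7302) (45, 35.4455) (45, 64) (0, 64)]  |A|=1430.2309
4. ⊥bis P3·P2 via (16.985,35.75): [(0, 55.5945) (21.4496, 30.5337) (45, 35.4455) (45, 64) (0, 64)]  |A|=1179.3732
5. canonical 5-gon: [(0, 55.5945) (21.4496, 30.5337) (45, 35.4455) (45, 64) (0, 64)]
6. shoelace: 1179.3732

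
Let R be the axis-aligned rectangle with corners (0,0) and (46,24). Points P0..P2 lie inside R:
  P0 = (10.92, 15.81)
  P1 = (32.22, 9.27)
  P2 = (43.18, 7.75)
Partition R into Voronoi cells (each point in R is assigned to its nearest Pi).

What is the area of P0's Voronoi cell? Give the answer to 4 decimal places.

1. box [0,46]×[0,24]: [(0, 0) (46, 0) (46, 24) (0, 24)]
2. ⊥bis P0·P1 via (21.57,12.54): [(0, 0) (17.7197, 0) (25.0887, 24) (0, 24)]  |A|=513.7007
3. ⊥bis P0·P2 via (27.05,11.78): [(0, 0) (17.7197, 0) (25.0887, 24) (0, 24)]  |A|=513.7007
4. canonical 4-gon: [(0, 0) (17.7197, 0) (25.0887, 24) (0, 24)]
5. shoelace: 513.7007

Area of P0's cell: 513.7007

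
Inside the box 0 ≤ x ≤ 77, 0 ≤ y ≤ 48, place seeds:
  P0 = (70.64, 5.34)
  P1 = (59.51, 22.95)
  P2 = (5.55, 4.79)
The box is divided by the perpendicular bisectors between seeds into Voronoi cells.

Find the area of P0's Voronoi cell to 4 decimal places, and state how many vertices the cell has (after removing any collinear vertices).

Area of P0's cell: 371.9032 (3 vertices)

1. box [0,77]×[0,48]: [(0, 0) (77, 0) (77, 48) (0, 48)]
2. ⊥bis P0·P1 via (65.075,14.145): [(42.6946, 0) (77, 0) (77, 21.6819)]  |A|=371.9032
3. ⊥bis P0·P2 via (38.095,5.065): [(42.6946, 0) (77, 0) (77, 21.6819)]  |A|=371.9032
4. canonical 3-gon: [(42.6946, 0) (77, 0) (77, 21.6819)]
5. shoelace: 371.9032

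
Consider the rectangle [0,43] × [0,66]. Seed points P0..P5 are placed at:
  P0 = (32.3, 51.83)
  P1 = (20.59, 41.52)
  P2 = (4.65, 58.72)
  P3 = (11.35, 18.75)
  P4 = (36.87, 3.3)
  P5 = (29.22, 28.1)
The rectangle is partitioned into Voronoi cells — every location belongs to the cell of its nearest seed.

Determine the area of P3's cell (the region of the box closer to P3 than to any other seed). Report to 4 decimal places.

1. box [0,43]×[0,66]: [(0, 0) (43, 0) (43, 66) (0, 66)]
2. ⊥bis P3·P0 via (21.825,35.29): [(0, 49.1121) (0, 0) (43, 0) (43, 21.8796)]  |A|=1526.3206
3. ⊥bis P3·P1 via (15.97,30.135): [(0, 36.6156) (0, 0) (43, 0) (43, 19.1663)]  |A|=1199.3105
4. ⊥bis P3·P2 via (8,38.735): [(0, 36.6156) (0, 0) (43, 0) (43, 19.1663)]  |A|=1199.3105
5. ⊥bis P3·P4 via (24.11,11.025): [(31.7922, 23.7144) (0, 36.6156) (0, 0) (17.4354, 0)]  |A|=788.7804
6. ⊥bis P3·P5 via (20.285,23.425): [(25.5384, 13.3845) (16.9909, 29.7207) (0, 36.6156) (0, 0) (17.4354, 0)]  |A|=693.5511
7. canonical 5-gon: [(25.5384, 13.3845) (16.9909, 29.7207) (0, 36.6156) (0, 0) (17.4354, 0)]
8. shoelace: 693.5511

Area of P3's cell: 693.5511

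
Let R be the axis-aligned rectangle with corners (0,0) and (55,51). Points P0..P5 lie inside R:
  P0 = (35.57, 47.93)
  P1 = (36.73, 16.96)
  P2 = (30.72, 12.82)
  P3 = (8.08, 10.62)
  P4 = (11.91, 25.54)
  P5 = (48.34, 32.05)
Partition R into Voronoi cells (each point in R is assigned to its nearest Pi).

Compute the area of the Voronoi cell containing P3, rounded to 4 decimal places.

Area of P3's cell: 358.1191

1. box [0,55]×[0,51]: [(0, 0) (55, 0) (55, 51) (0, 51)]
2. ⊥bis P3·P0 via (21.825,29.275): [(0, 45.3557) (0, 0) (55, 0) (55, 4.8317)]  |A|=1380.1514
3. ⊥bis P3·P1 via (22.405,13.79): [(18.4237, 31.7811) (0, 45.3557) (0, 0) (25.4566, 0)]  |A|=822.3292
4. ⊥bis P3·P2 via (19.4,11.72): [(17.3756, 32.5533) (0, 45.3557) (0, 0) (20.5389, 0)]  |A|=728.3444
5. ⊥bis P3·P4 via (9.995,18.08): [(19.0068, 15.7667) (0, 20.6457) (0, 0) (20.5389, 0)]  |A|=358.1191
6. ⊥bis P3·P5 via (28.21,21.335): [(19.0068, 15.7667) (0, 20.6457) (0, 0) (20.5389, 0)]  |A|=358.1191
7. canonical 4-gon: [(19.0068, 15.7667) (0, 20.6457) (0, 0) (20.5389, 0)]
8. shoelace: 358.1191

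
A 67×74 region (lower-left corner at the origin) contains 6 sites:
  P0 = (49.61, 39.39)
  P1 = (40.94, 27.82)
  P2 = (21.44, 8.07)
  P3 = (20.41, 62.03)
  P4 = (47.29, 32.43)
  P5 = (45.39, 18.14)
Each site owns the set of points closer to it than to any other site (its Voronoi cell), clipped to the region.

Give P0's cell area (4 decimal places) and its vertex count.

1. box [0,67]×[0,74]: [(0, 0) (67, 0) (67, 74) (0, 74)]
2. ⊥bis P0·P1 via (45.275,33.605): [(0, 67.5319) (67, 17.3253) (67, 74) (0, 74)]  |A|=2115.2827
3. ⊥bis P0·P2 via (35.525,23.73): [(0, 67.5319) (67, 17.3253) (67, 74) (0, 74)]  |A|=2115.2827
4. ⊥bis P0·P3 via (35.01,50.71): [(30.3938, 44.7562) (67, 17.3253) (67, 74) (53.0677, 74)]  |A|=1241.0379
5. ⊥bis P0·P4 via (48.45,35.91): [(30.3938, 44.7562) (37.1904, 39.6632) (67, 29.7267) (67, 74) (53.0677, 74)]  |A|=1056.1987
6. ⊥bis P0·P5 via (47.5,28.765): [(30.3938, 44.7562) (37.1904, 39.6632) (67, 29.7267) (67, 74) (53.0677, 74)]  |A|=1056.1987
7. canonical 5-gon: [(30.3938, 44.7562) (37.1904, 39.6632) (67, 29.7267) (67, 74) (53.0677, 74)]
8. shoelace: 1056.1987

Area of P0's cell: 1056.1987 (5 vertices)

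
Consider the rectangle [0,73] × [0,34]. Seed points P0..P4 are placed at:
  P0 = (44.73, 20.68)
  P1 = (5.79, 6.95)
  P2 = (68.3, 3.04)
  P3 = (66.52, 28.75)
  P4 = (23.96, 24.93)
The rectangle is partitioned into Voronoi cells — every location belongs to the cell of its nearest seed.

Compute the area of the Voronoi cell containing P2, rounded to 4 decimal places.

Area of P2's cell: 307.3895

1. box [0,73]×[0,34]: [(0, 0) (73, 0) (73, 34) (0, 34)]
2. ⊥bis P2·P0 via (56.515,11.86): [(47.6389, 0) (73, 0) (73, 33.8867)]  |A|=429.7028
3. ⊥bis P2·P1 via (37.045,4.995): [(47.6389, 0) (73, 0) (73, 33.8867)]  |A|=429.7028
4. ⊥bis P2·P3 via (67.41,15.895): [(59.1045, 15.32) (47.6389, 0) (73, 0) (73, 16.282)]  |A|=307.3895
5. ⊥bis P2·P4 via (46.13,13.985): [(59.1045, 15.32) (47.6389, 0) (73, 0) (73, 16.282)]  |A|=307.3895
6. canonical 4-gon: [(59.1045, 15.32) (47.6389, 0) (73, 0) (73, 16.282)]
7. shoelace: 307.3895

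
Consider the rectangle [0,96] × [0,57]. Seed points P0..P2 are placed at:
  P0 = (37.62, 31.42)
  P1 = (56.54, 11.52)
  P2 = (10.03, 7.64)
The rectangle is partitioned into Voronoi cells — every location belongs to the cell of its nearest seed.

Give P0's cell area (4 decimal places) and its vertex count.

Area of P0's cell: 2214.2923 (4 vertices)

1. box [0,96]×[0,57]: [(0, 0) (96, 0) (96, 57) (0, 57)]
2. ⊥bis P0·P1 via (47.08,21.47): [(0, 0) (24.4979, 0) (84.4503, 57) (0, 57)]  |A|=3105.0256
3. ⊥bis P0·P2 via (23.825,19.53): [(0, 47.1722) (33.3797, 8.4444) (84.4503, 57) (0, 57)]  |A|=2214.2923
4. canonical 4-gon: [(0, 47.1722) (33.3797, 8.4444) (84.4503, 57) (0, 57)]
5. shoelace: 2214.2923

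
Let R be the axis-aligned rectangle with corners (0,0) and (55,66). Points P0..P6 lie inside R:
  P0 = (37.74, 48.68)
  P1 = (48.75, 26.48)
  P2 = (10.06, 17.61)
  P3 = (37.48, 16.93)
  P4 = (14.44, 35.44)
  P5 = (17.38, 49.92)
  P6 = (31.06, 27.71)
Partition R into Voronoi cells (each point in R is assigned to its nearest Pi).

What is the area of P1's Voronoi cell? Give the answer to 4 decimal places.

Area of P1's cell: 345.6745

1. box [0,55]×[0,66]: [(0, 0) (55, 0) (55, 66) (0, 66)]
2. ⊥bis P1·P0 via (43.245,37.58): [(0, 16.1328) (0, 0) (55, 0) (55, 43.4098)]  |A|=1637.4232
3. ⊥bis P1·P2 via (29.405,22.045): [(27.62, 29.8309) (34.459, 0) (55, 0) (55, 43.4098)]  |A|=900.658
4. ⊥bis P1·P3 via (43.115,21.705): [(33.6818, 32.8372) (55, 7.6795) (55, 43.4098)]  |A|=380.8539
5. ⊥bis P1·P4 via (31.595,30.96): [(33.6818, 32.8372) (55, 7.6795) (55, 43.4098)]  |A|=380.8539
6. ⊥bis P1·P5 via (33.065,38.2): [(33.6818, 32.8372) (55, 7.6795) (55, 43.4098)]  |A|=380.8539
7. ⊥bis P1·P6 via (39.905,27.095): [(40.5408, 36.2389) (39.8021, 25.6146) (55, 7.6795) (55, 43.4098)]  |A|=345.6745
8. canonical 4-gon: [(40.5408, 36.2389) (39.8021, 25.6146) (55, 7.6795) (55, 43.4098)]
9. shoelace: 345.6745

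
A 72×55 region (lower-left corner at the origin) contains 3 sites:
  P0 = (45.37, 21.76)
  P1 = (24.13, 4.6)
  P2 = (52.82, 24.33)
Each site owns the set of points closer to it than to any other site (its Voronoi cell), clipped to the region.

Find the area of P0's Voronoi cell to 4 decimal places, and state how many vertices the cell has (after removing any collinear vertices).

1. box [0,72]×[0,55]: [(0, 0) (72, 0) (72, 55) (0, 55)]
2. ⊥bis P0·P1 via (34.75,13.18): [(45.3982, 0) (72, 0) (72, 55) (0.9632, 55)]  |A|=2685.0596
3. ⊥bis P0·P2 via (49.095,23.045): [(45.3982, 0) (57.0448, 0) (38.0716, 55) (0.9632, 55)]  |A|=1340.7592
4. canonical 4-gon: [(45.3982, 0) (57.0448, 0) (38.0716, 55) (0.9632, 55)]
5. shoelace: 1340.7592

Area of P0's cell: 1340.7592 (4 vertices)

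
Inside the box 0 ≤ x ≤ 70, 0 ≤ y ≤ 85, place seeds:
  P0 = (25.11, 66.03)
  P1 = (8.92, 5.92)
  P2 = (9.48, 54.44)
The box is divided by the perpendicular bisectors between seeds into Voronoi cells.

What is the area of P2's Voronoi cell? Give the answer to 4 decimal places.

Area of P2's cell: 1061.2863

1. box [0,70]×[0,85]: [(0, 0) (70, 0) (70, 85) (0, 85)]
2. ⊥bis P2·P0 via (17.295,60.235): [(0, 83.5586) (0, 0) (61.9606, 0)]  |A|=2588.6722
3. ⊥bis P2·P1 via (9.2,30.18): [(39.8437, 29.8263) (0, 83.5586) (0, 30.2862)]  |A|=1061.2863
4. canonical 3-gon: [(39.8437, 29.8263) (0, 83.5586) (0, 30.2862)]
5. shoelace: 1061.2863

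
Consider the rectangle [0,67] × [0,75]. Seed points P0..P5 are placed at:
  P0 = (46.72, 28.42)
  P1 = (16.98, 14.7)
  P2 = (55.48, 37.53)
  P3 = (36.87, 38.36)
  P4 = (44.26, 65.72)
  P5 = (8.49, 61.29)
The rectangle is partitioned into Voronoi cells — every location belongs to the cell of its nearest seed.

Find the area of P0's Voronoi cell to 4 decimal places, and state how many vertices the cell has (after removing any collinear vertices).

Area of P0's cell: 909.0272 (5 vertices)

1. box [0,67]×[0,75]: [(0, 0) (67, 0) (67, 75) (0, 75)]
2. ⊥bis P0·P1 via (31.85,21.56): [(41.7963, 0) (67, 0) (67, 75) (7.1964, 75)]  |A|=3187.7719
3. ⊥bis P0·P2 via (51.1,32.975): [(41.7963, 0) (67, 0) (67, 17.6859) (7.3959, 75) (7.1964, 75)]  |A|=1479.6937
4. ⊥bis P0·P3 via (41.795,33.39): [(31.2247, 22.9154) (41.7963, 0) (67, 0) (67, 17.6859) (46.165, 37.7204)]  |A|=909.0272
5. ⊥bis P0·P4 via (45.49,47.07): [(31.2247, 22.9154) (41.7963, 0) (67, 0) (67, 17.6859) (46.165, 37.7204)]  |A|=909.0272
6. ⊥bis P0·P5 via (27.605,44.855): [(31.2247, 22.9154) (41.7963, 0) (67, 0) (67, 17.6859) (46.165, 37.7204)]  |A|=909.0272
7. canonical 5-gon: [(31.2247, 22.9154) (41.7963, 0) (67, 0) (67, 17.6859) (46.165, 37.7204)]
8. shoelace: 909.0272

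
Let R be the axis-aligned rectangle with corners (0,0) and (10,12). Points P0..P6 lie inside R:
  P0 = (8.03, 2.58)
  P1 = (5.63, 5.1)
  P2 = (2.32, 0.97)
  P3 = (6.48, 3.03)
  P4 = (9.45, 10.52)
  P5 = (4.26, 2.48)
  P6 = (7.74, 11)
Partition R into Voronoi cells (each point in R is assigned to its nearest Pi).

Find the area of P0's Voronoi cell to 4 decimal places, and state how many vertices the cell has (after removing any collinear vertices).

Area of P0's cell: 15.8400 (5 vertices)

1. box [0,10]×[0,12]: [(0, 0) (10, 0) (10, 12) (0, 12)]
2. ⊥bis P0·P1 via (6.83,3.84): [(2.798, 0) (10, 0) (10, 6.859)]  |A|=24.6994
3. ⊥bis P0·P2 via (5.175,1.775): [(5.0664, 2.1603) (5.6755, 0) (10, 0) (10, 6.859)]  |A|=21.5913
4. ⊥bis P0·P3 via (7.255,2.805): [(7.8327, 4.795) (6.4406, 0) (10, 0) (10, 6.859)]  |A|=15.9662
5. ⊥bis P0·P4 via (8.74,6.55): [(9.5276, 6.4091) (7.8327, 4.795) (6.4406, 0) (10, 0) (10, 6.3247)]  |A|=15.84
6. ⊥bis P0·P5 via (6.145,2.53): [(9.5276, 6.4091) (7.8327, 4.795) (6.4406, 0) (10, 0) (10, 6.3247)]  |A|=15.84
7. ⊥bis P0·P6 via (7.885,6.79): [(9.5276, 6.4091) (7.8327, 4.795) (6.4406, 0) (10, 0) (10, 6.3247)]  |A|=15.84
8. canonical 5-gon: [(9.5276, 6.4091) (7.8327, 4.795) (6.4406, 0) (10, 0) (10, 6.3247)]
9. shoelace: 15.84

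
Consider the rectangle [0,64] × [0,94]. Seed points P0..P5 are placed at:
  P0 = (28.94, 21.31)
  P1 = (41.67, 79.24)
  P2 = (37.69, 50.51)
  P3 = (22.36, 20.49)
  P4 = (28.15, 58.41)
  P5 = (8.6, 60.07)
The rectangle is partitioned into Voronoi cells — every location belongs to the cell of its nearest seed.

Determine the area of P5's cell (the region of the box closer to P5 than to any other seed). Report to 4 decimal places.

Area of P5's cell: 984.6232

1. box [0,64]×[0,94]: [(0, 0) (64, 0) (64, 94) (0, 94)]
2. ⊥bis P5·P0 via (18.77,40.69): [(0, 30.8401) (64, 64.4252) (64, 94) (0, 94)]  |A|=2967.5086
3. ⊥bis P5·P1 via (25.135,69.655): [(0, 30.8401) (36.5245, 50.007) (11.0227, 94) (0, 94)]  |A|=1395.9037
4. ⊥bis P5·P2 via (23.145,55.29): [(0, 30.8401) (18.2588, 40.4217) (26.8778, 66.6485) (11.0227, 94) (0, 94)]  |A|=1197.6854
5. ⊥bis P5·P3 via (15.48,40.28): [(0, 34.8984) (18.5646, 41.3524) (26.8778, 66.6485) (11.0227, 94) (0, 94)]  |A|=1152.9844
6. ⊥bis P5·P4 via (18.375,59.24): [(0, 34.8984) (16.8042, 40.7404) (20.01, 78.496) (11.0227, 94) (0, 94)]  |A|=984.6232
7. canonical 5-gon: [(0, 34.8984) (16.8042, 40.7404) (20.01, 78.496) (11.0227, 94) (0, 94)]
8. shoelace: 984.6232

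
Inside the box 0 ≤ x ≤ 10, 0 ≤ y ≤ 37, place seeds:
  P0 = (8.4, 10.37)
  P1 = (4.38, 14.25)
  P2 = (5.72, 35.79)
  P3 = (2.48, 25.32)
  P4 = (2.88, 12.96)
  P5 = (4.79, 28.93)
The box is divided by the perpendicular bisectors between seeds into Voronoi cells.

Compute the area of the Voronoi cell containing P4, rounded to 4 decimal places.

1. box [0,10]×[0,37]: [(0, 0) (10, 0) (10, 37) (0, 37)]
2. ⊥bis P4·P0 via (5.64,11.665): [(0, 0) (0.1667, 0) (10, 20.9574) (10, 37) (0, 37)]  |A|=266.9605
3. ⊥bis P4·P1 via (3.63,13.605): [(0, 17.8259) (0, 0) (0.1667, 0) (5.5194, 11.408)]  |A|=50.1455
4. ⊥bis P4·P2 via (4.3,24.375): [(0, 17.8259) (0, 0) (0.1667, 0) (5.5194, 11.408)]  |A|=50.1455
5. ⊥bis P4·P3 via (2.68,19.14): [(0, 17.8259) (0, 0) (0.1667, 0) (5.5194, 11.408)]  |A|=50.1455
6. ⊥bis P4·P5 via (3.835,20.945): [(0, 17.8259) (0, 0) (0.1667, 0) (5.5194, 11.408)]  |A|=50.1455
7. canonical 4-gon: [(0, 17.8259) (0, 0) (0.1667, 0) (5.5194, 11.408)]
8. shoelace: 50.1455

Area of P4's cell: 50.1455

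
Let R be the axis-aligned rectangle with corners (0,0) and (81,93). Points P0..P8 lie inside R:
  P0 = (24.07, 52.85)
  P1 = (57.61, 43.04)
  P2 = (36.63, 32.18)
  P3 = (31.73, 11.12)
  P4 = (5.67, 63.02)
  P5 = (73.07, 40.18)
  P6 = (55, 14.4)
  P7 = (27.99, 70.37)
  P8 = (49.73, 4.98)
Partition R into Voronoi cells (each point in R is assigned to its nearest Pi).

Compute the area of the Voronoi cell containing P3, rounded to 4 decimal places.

1. box [0,81]×[0,93]: [(0, 0) (81, 0) (81, 93) (0, 93)]
2. ⊥bis P3·P0 via (27.9,31.985): [(0, 26.8636) (0, 0) (81, 0) (81, 41.7321)]  |A|=2778.1273
3. ⊥bis P3·P1 via (44.67,27.08): [(36.6412, 33.5895) (0, 26.8636) (0, 0) (78.0701, 0)]  |A|=1803.3275
4. ⊥bis P3·P2 via (34.18,21.65): [(58.2846, 16.0416) (6.5804, 28.0716) (0, 26.8636) (0, 0) (78.0701, 0)]  |A|=1479.8612
5. ⊥bis P3·P4 via (18.7,37.07): [(58.2846, 16.0416) (6.5804, 28.0716) (0, 26.8636) (0, 0) (78.0701, 0)]  |A|=1479.8612
6. ⊥bis P3·P5 via (52.4,25.65): [(60.3067, 14.4021) (58.2846, 16.0416) (6.5804, 28.0716) (0, 26.8636) (0, 0) (70.4307, 0)]  |A|=1424.8498
7. ⊥bis P3·P6 via (43.365,12.76): [(42.3809, 19.7419) (6.5804, 28.0716) (0, 26.8636) (0, 0) (45.1636, 0)]  |A|=1064.0882
8. ⊥bis P3·P7 via (29.86,40.745): [(42.3809, 19.7419) (6.5804, 28.0716) (0, 26.8636) (0, 0) (45.1636, 0)]  |A|=1064.0882
9. ⊥bis P3·P8 via (40.73,8.05): [(43.0643, 14.8933) (42.3809, 19.7419) (6.5804, 28.0716) (0, 26.8636) (0, 0) (37.9841, 0)]  |A|=1010.625
10. canonical 6-gon: [(43.0643, 14.8933) (42.3809, 19.7419) (6.5804, 28.0716) (0, 26.8636) (0, 0) (37.9841, 0)]
11. shoelace: 1010.625

Area of P3's cell: 1010.6250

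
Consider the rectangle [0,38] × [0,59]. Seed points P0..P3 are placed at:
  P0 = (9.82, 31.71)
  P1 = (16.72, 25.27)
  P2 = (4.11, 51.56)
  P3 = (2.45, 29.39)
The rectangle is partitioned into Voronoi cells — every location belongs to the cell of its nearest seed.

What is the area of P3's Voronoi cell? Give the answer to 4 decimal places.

1. box [0,38]×[0,59]: [(0, 0) (38, 0) (38, 59) (0, 59)]
2. ⊥bis P3·P0 via (6.135,30.55): [(0, 50.0392) (0, 0) (15.7518, 0)]  |A|=394.1044
3. ⊥bis P3·P1 via (9.585,27.33): [(8.4194, 23.293) (0, 50.0392) (0, 0) (1.6943, 0)]  |A|=230.3842
4. ⊥bis P3·P2 via (3.28,40.475): [(8.4194, 23.293) (3.0042, 40.4956) (0, 40.7206) (0, 0) (1.6943, 0)]  |A|=216.3867
5. canonical 5-gon: [(8.4194, 23.293) (3.0042, 40.4956) (0, 40.7206) (0, 0) (1.6943, 0)]
6. shoelace: 216.3867

Area of P3's cell: 216.3867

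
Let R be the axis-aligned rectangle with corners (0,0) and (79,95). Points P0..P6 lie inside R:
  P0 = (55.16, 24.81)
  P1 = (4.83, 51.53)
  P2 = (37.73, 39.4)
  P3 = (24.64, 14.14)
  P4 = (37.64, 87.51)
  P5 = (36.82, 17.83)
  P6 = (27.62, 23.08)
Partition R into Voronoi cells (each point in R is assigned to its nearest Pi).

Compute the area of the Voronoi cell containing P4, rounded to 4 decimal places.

Area of P4's cell: 2130.5551

1. box [0,79]×[0,95]: [(0, 0) (79, 0) (79, 95) (0, 95)]
2. ⊥bis P4·P0 via (46.4,56.16): [(0, 43.1946) (79, 65.2693) (79, 95) (0, 95)]  |A|=3220.675
3. ⊥bis P4·P1 via (21.235,69.52): [(0, 88.8841) (38.3519, 53.9112) (79, 65.2693) (79, 95) (0, 95)]  |A|=2344.5358
4. ⊥bis P4·P2 via (37.685,63.455): [(0, 88.8841) (27.906, 63.4367) (72.7418, 63.5206) (79, 65.2693) (79, 95) (0, 95)]  |A|=2130.5551
5. ⊥bis P4·P3 via (31.14,50.825): [(0, 88.8841) (27.906, 63.4367) (72.7418, 63.5206) (79, 65.2693) (79, 95) (0, 95)]  |A|=2130.5551
6. ⊥bis P4·P5 via (37.23,52.67): [(0, 88.8841) (27.906, 63.4367) (72.7418, 63.5206) (79, 65.2693) (79, 95) (0, 95)]  |A|=2130.5551
7. ⊥bis P4·P6 via (32.63,55.295): [(0, 88.8841) (27.906, 63.4367) (72.7418, 63.5206) (79, 65.2693) (79, 95) (0, 95)]  |A|=2130.5551
8. canonical 6-gon: [(0, 88.8841) (27.906, 63.4367) (72.7418, 63.5206) (79, 65.2693) (79, 95) (0, 95)]
9. shoelace: 2130.5551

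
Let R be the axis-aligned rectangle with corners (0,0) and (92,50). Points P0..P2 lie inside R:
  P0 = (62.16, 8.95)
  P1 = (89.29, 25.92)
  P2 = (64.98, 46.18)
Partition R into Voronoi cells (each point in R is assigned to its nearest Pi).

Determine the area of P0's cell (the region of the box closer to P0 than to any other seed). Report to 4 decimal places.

1. box [0,92]×[0,50]: [(0, 0) (92, 0) (92, 50) (0, 50)]
2. ⊥bis P0·P1 via (75.725,17.435): [(0, 0) (86.6307, 0) (55.3554, 50) (0, 50)]  |A|=3549.652
3. ⊥bis P0·P2 via (63.57,27.565): [(0, 32.3801) (0, 0) (86.6307, 0) (69.678, 27.1023)]  |A|=2302.0394
4. canonical 4-gon: [(0, 32.3801) (0, 0) (86.6307, 0) (69.678, 27.1023)]
5. shoelace: 2302.0394

Area of P0's cell: 2302.0394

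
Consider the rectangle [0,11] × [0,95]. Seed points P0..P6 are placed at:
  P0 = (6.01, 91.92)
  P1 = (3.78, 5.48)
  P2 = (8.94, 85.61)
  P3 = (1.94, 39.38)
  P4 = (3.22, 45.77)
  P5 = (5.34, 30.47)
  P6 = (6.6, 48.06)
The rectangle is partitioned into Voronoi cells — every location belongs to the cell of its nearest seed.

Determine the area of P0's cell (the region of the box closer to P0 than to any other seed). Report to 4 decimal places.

Area of P0's cell: 78.6728

1. box [0,11]×[0,95]: [(0, 0) (11, 0) (11, 95) (0, 95)]
2. ⊥bis P0·P1 via (4.895,48.7): [(0, 48.8263) (11, 48.5425) (11, 95) (0, 95)]  |A|=509.4717
3. ⊥bis P0·P2 via (7.475,88.765): [(0, 85.294) (11, 90.4018) (11, 95) (0, 95)]  |A|=78.6728
4. ⊥bis P0·P3 via (3.975,65.65): [(0, 85.294) (11, 90.4018) (11, 95) (0, 95)]  |A|=78.6728
5. ⊥bis P0·P4 via (4.615,68.845): [(0, 85.294) (11, 90.4018) (11, 95) (0, 95)]  |A|=78.6728
6. ⊥bis P0·P5 via (5.675,61.195): [(0, 85.294) (11, 90.4018) (11, 95) (0, 95)]  |A|=78.6728
7. ⊥bis P0·P6 via (6.305,69.99): [(0, 85.294) (11, 90.4018) (11, 95) (0, 95)]  |A|=78.6728
8. canonical 4-gon: [(0, 85.294) (11, 90.4018) (11, 95) (0, 95)]
9. shoelace: 78.6728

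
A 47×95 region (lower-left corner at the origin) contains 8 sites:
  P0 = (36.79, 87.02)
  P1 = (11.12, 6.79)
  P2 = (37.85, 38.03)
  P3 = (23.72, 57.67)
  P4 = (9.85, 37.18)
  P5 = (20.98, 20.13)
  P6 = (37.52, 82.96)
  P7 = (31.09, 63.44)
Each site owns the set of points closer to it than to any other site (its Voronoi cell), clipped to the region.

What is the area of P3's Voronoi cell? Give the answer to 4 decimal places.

Area of P3's cell: 773.0207

1. box [0,47]×[0,95]: [(0, 0) (47, 0) (47, 95) (0, 95)]
2. ⊥bis P3·P0 via (30.255,72.345): [(0, 85.818) (0, 0) (47, 0) (47, 64.8882)]  |A|=3541.5959
3. ⊥bis P3·P1 via (17.42,32.23): [(0, 85.818) (0, 36.5439) (47, 24.9048) (47, 64.8882)]  |A|=2097.5519
4. ⊥bis P3·P2 via (30.785,47.85): [(0, 85.818) (0, 36.5439) (11.2111, 33.7676) (47, 59.5159) (47, 64.8882)]  |A|=1478.2054
5. ⊥bis P3·P4 via (16.785,47.425): [(0, 85.818) (0, 58.787) (23.6939, 42.7483) (47, 59.5159) (47, 64.8882)]  |A|=1147.0227
6. ⊥bis P3·P5 via (22.35,38.9): [(0, 85.818) (0, 58.787) (23.6939, 42.7483) (47, 59.5159) (47, 64.8882)]  |A|=1147.0227
7. ⊥bis P3·P6 via (30.62,70.315): [(12.0115, 80.4691) (0, 85.818) (0, 58.787) (23.6939, 42.7483) (47, 59.5159) (47, 61.3769)]  |A|=1085.5955
8. ⊥bis P3·P7 via (27.405,60.555): [(11.7086, 80.604) (0, 85.818) (0, 58.787) (23.6939, 42.7483) (34.9857, 50.8722)]  |A|=773.0207
9. canonical 5-gon: [(11.7086, 80.604) (0, 85.818) (0, 58.787) (23.6939, 42.7483) (34.9857, 50.8722)]
10. shoelace: 773.0207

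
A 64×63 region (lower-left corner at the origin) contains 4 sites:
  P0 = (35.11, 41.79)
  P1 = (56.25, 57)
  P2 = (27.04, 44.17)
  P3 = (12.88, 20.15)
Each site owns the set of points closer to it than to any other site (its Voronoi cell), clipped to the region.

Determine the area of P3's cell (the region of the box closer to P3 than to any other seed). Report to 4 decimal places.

Area of P3's cell: 1349.5393

1. box [0,64]×[0,63]: [(0, 0) (64, 0) (64, 63) (0, 63)]
2. ⊥bis P3·P0 via (23.995,30.97): [(0, 55.6192) (0, 0) (54.143, 0)]  |A|=1505.6963
3. ⊥bis P3·P1 via (34.565,38.575): [(0, 55.6192) (0, 0) (54.143, 0)]  |A|=1505.6963
4. ⊥bis P3·P2 via (19.96,32.16): [(26.7104, 28.1806) (0, 43.9266) (0, 0) (54.143, 0)]  |A|=1349.5393
5. canonical 4-gon: [(26.7104, 28.1806) (0, 43.9266) (0, 0) (54.143, 0)]
6. shoelace: 1349.5393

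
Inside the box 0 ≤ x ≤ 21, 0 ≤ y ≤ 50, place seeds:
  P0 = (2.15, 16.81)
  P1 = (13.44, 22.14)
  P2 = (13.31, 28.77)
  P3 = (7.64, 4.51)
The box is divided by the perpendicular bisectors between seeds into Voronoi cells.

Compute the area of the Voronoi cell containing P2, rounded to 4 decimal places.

1. box [0,21]×[0,50]: [(0, 0) (21, 0) (21, 50) (0, 50)]
2. ⊥bis P2·P0 via (7.73,22.79): [(0, 30.0029) (21, 10.4076) (21, 50) (0, 50)]  |A|=625.689
3. ⊥bis P2·P1 via (13.375,25.455): [(0, 30.0029) (5.0489, 25.2917) (21, 25.6045) (21, 50) (0, 50)]  |A|=504.4857
4. ⊥bis P2·P3 via (10.475,16.64): [(0, 30.0029) (5.0489, 25.2917) (21, 25.6045) (21, 50) (0, 50)]  |A|=504.4857
5. canonical 5-gon: [(0, 30.0029) (5.0489, 25.2917) (21, 25.6045) (21, 50) (0, 50)]
6. shoelace: 504.4857

Area of P2's cell: 504.4857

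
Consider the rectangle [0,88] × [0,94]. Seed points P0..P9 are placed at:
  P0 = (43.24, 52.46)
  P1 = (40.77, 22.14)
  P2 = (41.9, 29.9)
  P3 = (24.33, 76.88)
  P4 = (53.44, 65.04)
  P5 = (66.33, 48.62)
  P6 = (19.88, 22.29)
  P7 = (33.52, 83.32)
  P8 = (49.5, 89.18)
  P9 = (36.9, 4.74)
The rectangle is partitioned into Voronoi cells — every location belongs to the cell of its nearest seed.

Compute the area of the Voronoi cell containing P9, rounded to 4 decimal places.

Area of P9's cell: 636.4757

1. box [0,88]×[0,94]: [(0, 0) (88, 0) (88, 94) (0, 94)]
2. ⊥bis P9·P0 via (40.07,28.6): [(0, 33.9236) (0, 0) (88, 0) (88, 22.2321)]  |A|=2470.8523
3. ⊥bis P9·P1 via (38.835,13.44): [(0, 22.0774) (0, 0) (88, 0) (88, 2.505)]  |A|=1081.6285
4. ⊥bis P9·P2 via (39.4,17.32): [(0, 22.0774) (0, 0) (88, 0) (88, 2.505)]  |A|=1081.6285
5. ⊥bis P9·P3 via (30.615,40.81): [(0, 22.0774) (0, 0) (88, 0) (88, 2.505)]  |A|=1081.6285
6. ⊥bis P9·P4 via (45.17,34.89): [(0, 22.0774) (0, 0) (88, 0) (88, 2.505)]  |A|=1081.6285
7. ⊥bis P9·P5 via (51.615,26.68): [(87.491, 2.6182) (0, 22.0774) (0, 0) (88, 0) (88, 2.2768)]  |A|=1081.5704
8. ⊥bis P9·P6 via (28.39,13.515): [(87.491, 2.6182) (30.2757, 15.3437) (14.4541, 0) (88, 0) (88, 2.2768)]  |A|=636.4757
9. ⊥bis P9·P7 via (35.21,44.03): [(87.491, 2.6182) (30.2757, 15.3437) (14.4541, 0) (88, 0) (88, 2.2768)]  |A|=636.4757
10. ⊥bis P9·P8 via (43.2,46.96): [(87.491, 2.6182) (30.2757, 15.3437) (14.4541, 0) (88, 0) (88, 2.2768)]  |A|=636.4757
11. canonical 5-gon: [(87.491, 2.6182) (30.2757, 15.3437) (14.4541, 0) (88, 0) (88, 2.2768)]
12. shoelace: 636.4757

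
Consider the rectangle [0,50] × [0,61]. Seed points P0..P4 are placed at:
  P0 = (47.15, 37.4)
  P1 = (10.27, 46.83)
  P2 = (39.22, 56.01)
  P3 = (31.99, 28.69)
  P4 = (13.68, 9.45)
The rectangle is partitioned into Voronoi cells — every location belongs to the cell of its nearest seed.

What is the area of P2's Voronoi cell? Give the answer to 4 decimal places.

1. box [0,50]×[0,61]: [(0, 0) (50, 0) (50, 61) (0, 61)]
2. ⊥bis P2·P0 via (43.185,46.705): [(0, 28.3032) (50, 49.609) (50, 61) (0, 61)]  |A|=1102.1951
3. ⊥bis P2·P1 via (24.745,51.42): [(28.2572, 40.344) (50, 49.609) (50, 61) (21.7072, 61)]  |A|=416.0442
4. ⊥bis P2·P3 via (35.605,42.35): [(26.8897, 44.6564) (33.9763, 42.781) (50, 49.609) (50, 61) (21.7072, 61)]  |A|=402.0465
5. ⊥bis P2·P4 via (26.45,32.73): [(26.8897, 44.6564) (33.9763, 42.781) (50, 49.609) (50, 61) (21.7072, 61)]  |A|=402.0465
6. canonical 5-gon: [(26.8897, 44.6564) (33.9763, 42.781) (50, 49.609) (50, 61) (21.7072, 61)]
7. shoelace: 402.0465

Area of P2's cell: 402.0465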